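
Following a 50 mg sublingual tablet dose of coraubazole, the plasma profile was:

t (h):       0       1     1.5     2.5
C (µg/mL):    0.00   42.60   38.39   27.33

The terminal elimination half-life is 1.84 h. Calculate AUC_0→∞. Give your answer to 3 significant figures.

AUC = 147 µg/mL·h

Trapezoidal AUC_0→2.5:
  [0→1]: (0.00+42.60)/2 × 1 = 21.3
  [1→1.5]: (42.60+38.39)/2 × 0.5 = 20.2475
  [1.5→2.5]: (38.39+27.33)/2 × 1 = 32.86
  Sum = 74.4075 µg/mL·h
k_e = ln2 / t½ = 0.693147 / 1.84 = 0.3767 h^-1
Extrapolated tail: C_last / k_e = 27.33 / 0.3767 = 72.551
AUC_0→∞ = 74.4075 + 72.551 = 146.9585 µg/mL·h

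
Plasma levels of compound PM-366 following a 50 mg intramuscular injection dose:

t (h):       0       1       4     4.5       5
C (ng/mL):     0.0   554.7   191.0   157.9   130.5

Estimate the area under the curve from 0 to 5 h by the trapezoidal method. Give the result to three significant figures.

Trapezoidal AUC_0→5:
  [0→1]: (0.0+554.7)/2 × 1 = 277.35
  [1→4]: (554.7+191.0)/2 × 3 = 1118.55
  [4→4.5]: (191.0+157.9)/2 × 0.5 = 87.225
  [4.5→5]: (157.9+130.5)/2 × 0.5 = 72.1
  Sum = 1555.225 ng/mL·h

AUC = 1560 ng/mL·h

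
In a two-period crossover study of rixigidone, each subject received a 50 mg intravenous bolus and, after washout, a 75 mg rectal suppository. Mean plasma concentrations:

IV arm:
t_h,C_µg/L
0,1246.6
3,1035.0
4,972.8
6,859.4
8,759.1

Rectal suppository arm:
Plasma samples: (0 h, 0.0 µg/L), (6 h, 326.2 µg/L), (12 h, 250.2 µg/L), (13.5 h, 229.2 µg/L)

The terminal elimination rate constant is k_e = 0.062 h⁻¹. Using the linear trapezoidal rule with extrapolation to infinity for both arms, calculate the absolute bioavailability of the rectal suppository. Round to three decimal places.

F = 0.224

Trapezoidal AUC_0→8 (IV):
  [0→3]: (1246.6+1035.0)/2 × 3 = 3422.4
  [3→4]: (1035.0+972.8)/2 × 1 = 1003.9
  [4→6]: (972.8+859.4)/2 × 2 = 1832.2
  [6→8]: (859.4+759.1)/2 × 2 = 1618.5
  Sum = 7877.0 µg/L·h
IV tail: 759.1/0.062 = 12243.548; AUC_iv,0→∞ = 7877.0 + 12243.548 = 20120.548 µg/L·h
Trapezoidal AUC_0→13.5 (rectal suppository):
  [0→6]: (0.0+326.2)/2 × 6 = 978.6
  [6→12]: (326.2+250.2)/2 × 6 = 1729.2
  [12→13.5]: (250.2+229.2)/2 × 1.5 = 359.55
  Sum = 3067.35 µg/L·h
rectal suppository tail: 229.2/0.062 = 3696.774; AUC_ev,0→∞ = 3067.35 + 3696.774 = 6764.124 µg/L·h
F = (AUC_ev/D_ev)/(AUC_iv/D_iv) = (6764.124/75)/(20120.548/50) = 90.18832/402.41096 = 0.2241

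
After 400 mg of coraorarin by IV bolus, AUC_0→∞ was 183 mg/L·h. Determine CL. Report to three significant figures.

CL = 2.19 L/h

CL = Dose_iv / AUC_0→∞
   = 400 / 183 = 2.18579 L/h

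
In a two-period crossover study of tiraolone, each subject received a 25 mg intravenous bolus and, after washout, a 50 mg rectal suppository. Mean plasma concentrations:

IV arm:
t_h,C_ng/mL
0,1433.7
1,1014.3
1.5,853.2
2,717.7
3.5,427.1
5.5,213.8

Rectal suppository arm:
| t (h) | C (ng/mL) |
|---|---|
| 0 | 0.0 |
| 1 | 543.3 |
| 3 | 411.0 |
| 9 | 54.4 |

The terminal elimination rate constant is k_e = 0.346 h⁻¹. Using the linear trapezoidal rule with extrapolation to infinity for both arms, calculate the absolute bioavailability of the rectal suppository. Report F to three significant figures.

F = 0.331

Trapezoidal AUC_0→5.5 (IV):
  [0→1]: (1433.7+1014.3)/2 × 1 = 1224.0
  [1→1.5]: (1014.3+853.2)/2 × 0.5 = 466.875
  [1.5→2]: (853.2+717.7)/2 × 0.5 = 392.725
  [2→3.5]: (717.7+427.1)/2 × 1.5 = 858.6
  [3.5→5.5]: (427.1+213.8)/2 × 2 = 640.9
  Sum = 3583.1 ng/mL·h
IV tail: 213.8/0.346 = 617.919; AUC_iv,0→∞ = 3583.1 + 617.919 = 4201.019 ng/mL·h
Trapezoidal AUC_0→9 (rectal suppository):
  [0→1]: (0.0+543.3)/2 × 1 = 271.65
  [1→3]: (543.3+411.0)/2 × 2 = 954.3
  [3→9]: (411.0+54.4)/2 × 6 = 1396.2
  Sum = 2622.15 ng/mL·h
rectal suppository tail: 54.4/0.346 = 157.225; AUC_ev,0→∞ = 2622.15 + 157.225 = 2779.375 ng/mL·h
F = (AUC_ev/D_ev)/(AUC_iv/D_iv) = (2779.375/50)/(4201.019/25) = 55.5875/168.04076 = 0.3308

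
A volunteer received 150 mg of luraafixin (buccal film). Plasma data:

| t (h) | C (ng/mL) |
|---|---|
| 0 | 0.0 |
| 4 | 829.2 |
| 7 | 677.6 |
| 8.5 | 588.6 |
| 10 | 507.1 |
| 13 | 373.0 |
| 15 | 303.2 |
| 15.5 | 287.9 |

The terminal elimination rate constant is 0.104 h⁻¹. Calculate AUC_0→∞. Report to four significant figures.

AUC = 10600 ng/mL·h

Trapezoidal AUC_0→15.5:
  [0→4]: (0.0+829.2)/2 × 4 = 1658.4
  [4→7]: (829.2+677.6)/2 × 3 = 2260.2
  [7→8.5]: (677.6+588.6)/2 × 1.5 = 949.65
  [8.5→10]: (588.6+507.1)/2 × 1.5 = 821.775
  [10→13]: (507.1+373.0)/2 × 3 = 1320.15
  [13→15]: (373.0+303.2)/2 × 2 = 676.2
  [15→15.5]: (303.2+287.9)/2 × 0.5 = 147.775
  Sum = 7834.15 ng/mL·h
Extrapolated tail: C_last / k_e = 287.9 / 0.104 = 2768.269
AUC_0→∞ = 7834.15 + 2768.269 = 10602.419 ng/mL·h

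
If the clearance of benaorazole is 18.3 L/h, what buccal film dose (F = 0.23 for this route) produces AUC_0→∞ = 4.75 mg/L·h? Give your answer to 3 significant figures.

Dose = 378 mg

Dose = CL × AUC_0→∞ / F
     = 18.3 × 4.75 / 0.23 = 377.935 mg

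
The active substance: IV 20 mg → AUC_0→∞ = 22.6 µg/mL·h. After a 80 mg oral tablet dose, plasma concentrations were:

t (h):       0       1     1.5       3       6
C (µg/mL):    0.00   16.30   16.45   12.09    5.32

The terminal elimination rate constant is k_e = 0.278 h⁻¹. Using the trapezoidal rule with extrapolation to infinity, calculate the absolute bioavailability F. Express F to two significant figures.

F = 0.92

Trapezoidal AUC_0→6 (oral tablet):
  [0→1]: (0.00+16.30)/2 × 1 = 8.15
  [1→1.5]: (16.30+16.45)/2 × 0.5 = 8.1875
  [1.5→3]: (16.45+12.09)/2 × 1.5 = 21.405
  [3→6]: (12.09+5.32)/2 × 3 = 26.115
  Sum = 63.8575 µg/mL·h
Tail: C_last/k_e = 5.32/0.278 = 19.137
AUC_0→∞ (oral tablet) = 63.8575 + 19.137 = 82.9945 µg/mL·h
F = (AUC_ev/D_ev)/(AUC_iv/D_iv) = (82.9945/80)/(22.6/20) = 1.03743/1.13 = 0.9181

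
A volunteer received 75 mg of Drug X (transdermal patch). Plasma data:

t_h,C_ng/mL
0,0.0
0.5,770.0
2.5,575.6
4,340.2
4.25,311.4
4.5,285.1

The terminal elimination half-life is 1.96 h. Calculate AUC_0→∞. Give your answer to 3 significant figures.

Trapezoidal AUC_0→4.5:
  [0→0.5]: (0.0+770.0)/2 × 0.5 = 192.5
  [0.5→2.5]: (770.0+575.6)/2 × 2 = 1345.6
  [2.5→4]: (575.6+340.2)/2 × 1.5 = 686.85
  [4→4.25]: (340.2+311.4)/2 × 0.25 = 81.45
  [4.25→4.5]: (311.4+285.1)/2 × 0.25 = 74.5625
  Sum = 2380.9625 ng/mL·h
k_e = ln2 / t½ = 0.693147 / 1.96 = 0.3536 h^-1
Extrapolated tail: C_last / k_e = 285.1 / 0.3536 = 806.278
AUC_0→∞ = 2380.9625 + 806.278 = 3187.2405 ng/mL·h

AUC = 3190 ng/mL·h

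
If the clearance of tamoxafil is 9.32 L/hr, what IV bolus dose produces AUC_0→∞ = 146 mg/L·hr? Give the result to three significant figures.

Dose_iv = CL × AUC_0→∞
     = 9.32 × 146 = 1360.72 mg

Dose = 1360 mg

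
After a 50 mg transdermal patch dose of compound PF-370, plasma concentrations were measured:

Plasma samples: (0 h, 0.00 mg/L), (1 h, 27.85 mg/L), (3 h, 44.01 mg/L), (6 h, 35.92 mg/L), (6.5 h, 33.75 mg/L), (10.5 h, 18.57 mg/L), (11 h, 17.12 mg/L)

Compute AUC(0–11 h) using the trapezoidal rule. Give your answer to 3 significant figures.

Trapezoidal AUC_0→11:
  [0→1]: (0.00+27.85)/2 × 1 = 13.925
  [1→3]: (27.85+44.01)/2 × 2 = 71.86
  [3→6]: (44.01+35.92)/2 × 3 = 119.895
  [6→6.5]: (35.92+33.75)/2 × 0.5 = 17.4175
  [6.5→10.5]: (33.75+18.57)/2 × 4 = 104.64
  [10.5→11]: (18.57+17.12)/2 × 0.5 = 8.9225
  Sum = 336.66 mg/L·h

AUC = 337 mg/L·h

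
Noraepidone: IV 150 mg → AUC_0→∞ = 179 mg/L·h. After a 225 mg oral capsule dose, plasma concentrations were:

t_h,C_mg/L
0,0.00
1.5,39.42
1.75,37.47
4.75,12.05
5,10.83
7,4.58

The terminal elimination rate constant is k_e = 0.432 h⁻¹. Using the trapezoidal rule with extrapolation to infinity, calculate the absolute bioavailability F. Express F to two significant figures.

F = 0.53

Trapezoidal AUC_0→7 (oral capsule):
  [0→1.5]: (0.00+39.42)/2 × 1.5 = 29.565
  [1.5→1.75]: (39.42+37.47)/2 × 0.25 = 9.61125
  [1.75→4.75]: (37.47+12.05)/2 × 3 = 74.28
  [4.75→5]: (12.05+10.83)/2 × 0.25 = 2.86
  [5→7]: (10.83+4.58)/2 × 2 = 15.41
  Sum = 131.72625 mg/L·h
Tail: C_last/k_e = 4.58/0.432 = 10.602
AUC_0→∞ (oral capsule) = 131.72625 + 10.602 = 142.32825 mg/L·h
F = (AUC_ev/D_ev)/(AUC_iv/D_iv) = (142.32825/225)/(179/150) = 0.63257/1.19333 = 0.5301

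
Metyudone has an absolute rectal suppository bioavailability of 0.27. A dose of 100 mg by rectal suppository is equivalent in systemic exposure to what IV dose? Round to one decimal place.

Systemic exposure from an extravascular dose = F × D_ev, so the equivalent IV dose is F × D_ev.
D_iv = F × D_ev = 0.27 × 100 = 27 mg

D_iv = 27.0 mg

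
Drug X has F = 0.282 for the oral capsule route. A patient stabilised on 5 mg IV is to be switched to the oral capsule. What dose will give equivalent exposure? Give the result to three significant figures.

For equal systemic exposure: F × D_ev = D_iv
D_ev = D_iv / F = 5 / 0.282 = 17.7305 mg

D_oral = 17.7 mg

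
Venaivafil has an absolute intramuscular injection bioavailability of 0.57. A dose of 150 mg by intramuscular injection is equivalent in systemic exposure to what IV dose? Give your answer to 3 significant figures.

Systemic exposure from an extravascular dose = F × D_ev, so the equivalent IV dose is F × D_ev.
D_iv = F × D_ev = 0.57 × 150 = 85.5 mg

D_iv = 85.5 mg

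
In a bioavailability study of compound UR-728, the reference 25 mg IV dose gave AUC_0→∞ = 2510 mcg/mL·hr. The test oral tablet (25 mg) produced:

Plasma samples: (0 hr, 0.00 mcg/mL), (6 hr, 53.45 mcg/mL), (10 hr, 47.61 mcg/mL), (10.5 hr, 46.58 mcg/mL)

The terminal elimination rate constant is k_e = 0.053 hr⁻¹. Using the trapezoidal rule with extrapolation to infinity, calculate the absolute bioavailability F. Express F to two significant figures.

F = 0.50

Trapezoidal AUC_0→10.5 (oral tablet):
  [0→6]: (0.00+53.45)/2 × 6 = 160.35
  [6→10]: (53.45+47.61)/2 × 4 = 202.12
  [10→10.5]: (47.61+46.58)/2 × 0.5 = 23.5475
  Sum = 386.0175 mcg/mL·hr
Tail: C_last/k_e = 46.58/0.053 = 878.868
AUC_0→∞ (oral tablet) = 386.0175 + 878.868 = 1264.8855 mcg/mL·hr
F = (AUC_ev/D_ev)/(AUC_iv/D_iv) = (1264.8855/25)/(2510/25) = 50.59542/100.4 = 0.5039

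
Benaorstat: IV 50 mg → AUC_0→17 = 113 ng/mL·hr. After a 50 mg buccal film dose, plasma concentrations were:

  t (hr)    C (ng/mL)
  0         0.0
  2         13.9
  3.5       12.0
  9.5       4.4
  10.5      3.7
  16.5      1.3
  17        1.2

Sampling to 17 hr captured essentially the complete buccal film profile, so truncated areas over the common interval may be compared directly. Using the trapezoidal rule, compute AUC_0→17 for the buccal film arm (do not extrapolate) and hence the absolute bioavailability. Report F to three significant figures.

F = 0.904

Trapezoidal AUC_0→17 (buccal film):
  [0→2]: (0.0+13.9)/2 × 2 = 13.9
  [2→3.5]: (13.9+12.0)/2 × 1.5 = 19.425
  [3.5→9.5]: (12.0+4.4)/2 × 6 = 49.2
  [9.5→10.5]: (4.4+3.7)/2 × 1 = 4.05
  [10.5→16.5]: (3.7+1.3)/2 × 6 = 15.0
  [16.5→17]: (1.3+1.2)/2 × 0.5 = 0.625
  Sum = 102.2 ng/mL·hr
F = (AUC_ev/D_ev)/(AUC_iv/D_iv) = (102.2/50)/(113/50) = 2.044/2.26 = 0.9044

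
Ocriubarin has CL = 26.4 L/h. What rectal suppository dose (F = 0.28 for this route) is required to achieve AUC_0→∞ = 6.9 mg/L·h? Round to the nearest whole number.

Dose = CL × AUC_0→∞ / F
     = 26.4 × 6.9 / 0.28 = 650.571 mg

Dose = 651 mg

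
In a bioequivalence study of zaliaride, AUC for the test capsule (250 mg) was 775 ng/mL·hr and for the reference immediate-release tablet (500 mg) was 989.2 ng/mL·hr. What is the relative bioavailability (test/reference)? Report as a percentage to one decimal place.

F_rel = 156.7%

F_rel = (AUC_test/D_test) / (AUC_ref/D_ref)
      = (775/250) / (989.2/500)
      = 3.1 / 1.9784 = 1.5669 = 156.69%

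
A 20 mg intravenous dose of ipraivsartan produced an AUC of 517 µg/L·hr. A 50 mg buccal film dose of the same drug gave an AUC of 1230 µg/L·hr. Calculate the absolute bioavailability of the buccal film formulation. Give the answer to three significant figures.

F = (AUC_ev / D_ev) / (AUC_iv / D_iv)
  = (1230/50) / (517/20)
  = 24.6 / 25.85 = 0.9516

F = 0.952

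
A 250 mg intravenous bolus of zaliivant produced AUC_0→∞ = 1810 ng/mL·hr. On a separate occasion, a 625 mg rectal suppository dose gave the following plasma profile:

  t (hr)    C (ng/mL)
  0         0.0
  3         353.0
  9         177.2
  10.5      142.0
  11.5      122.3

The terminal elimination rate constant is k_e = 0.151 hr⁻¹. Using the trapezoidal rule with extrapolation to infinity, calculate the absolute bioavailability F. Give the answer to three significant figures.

F = 0.730

Trapezoidal AUC_0→11.5 (rectal suppository):
  [0→3]: (0.0+353.0)/2 × 3 = 529.5
  [3→9]: (353.0+177.2)/2 × 6 = 1590.6
  [9→10.5]: (177.2+142.0)/2 × 1.5 = 239.4
  [10.5→11.5]: (142.0+122.3)/2 × 1 = 132.15
  Sum = 2491.65 ng/mL·hr
Tail: C_last/k_e = 122.3/0.151 = 809.934
AUC_0→∞ (rectal suppository) = 2491.65 + 809.934 = 3301.584 ng/mL·hr
F = (AUC_ev/D_ev)/(AUC_iv/D_iv) = (3301.584/625)/(1810/250) = 5.2825344/7.24 = 0.7296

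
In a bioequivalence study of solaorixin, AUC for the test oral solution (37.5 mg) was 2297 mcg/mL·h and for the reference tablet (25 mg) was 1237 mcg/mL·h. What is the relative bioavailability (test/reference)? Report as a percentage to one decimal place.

F_rel = (AUC_test/D_test) / (AUC_ref/D_ref)
      = (2297/37.5) / (1237/25)
      = 61.2533 / 49.48 = 1.2379 = 123.79%

F_rel = 123.8%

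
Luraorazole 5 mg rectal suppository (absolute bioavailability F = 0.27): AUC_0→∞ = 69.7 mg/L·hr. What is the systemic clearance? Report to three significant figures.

CL = F × Dose / AUC_0→∞
   = 0.27 × 5 / 69.7 = 0.0193687 L/hr

CL = 0.0194 L/hr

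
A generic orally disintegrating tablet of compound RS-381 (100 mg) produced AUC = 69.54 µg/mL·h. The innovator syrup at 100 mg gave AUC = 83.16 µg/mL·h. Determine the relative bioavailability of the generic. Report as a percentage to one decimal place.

F_rel = 83.6%

F_rel = (AUC_test/D_test) / (AUC_ref/D_ref)
      = (69.54/100) / (83.16/100)
      = 0.6954 / 0.8316 = 0.8362 = 83.62%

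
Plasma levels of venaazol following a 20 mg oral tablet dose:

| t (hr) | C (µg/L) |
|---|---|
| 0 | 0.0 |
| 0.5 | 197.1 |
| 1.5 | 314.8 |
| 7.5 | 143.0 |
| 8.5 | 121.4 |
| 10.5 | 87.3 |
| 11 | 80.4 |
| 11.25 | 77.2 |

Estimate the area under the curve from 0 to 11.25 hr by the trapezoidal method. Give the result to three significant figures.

AUC = 2080 µg/L·hr

Trapezoidal AUC_0→11.25:
  [0→0.5]: (0.0+197.1)/2 × 0.5 = 49.275
  [0.5→1.5]: (197.1+314.8)/2 × 1 = 255.95
  [1.5→7.5]: (314.8+143.0)/2 × 6 = 1373.4
  [7.5→8.5]: (143.0+121.4)/2 × 1 = 132.2
  [8.5→10.5]: (121.4+87.3)/2 × 2 = 208.7
  [10.5→11]: (87.3+80.4)/2 × 0.5 = 41.925
  [11→11.25]: (80.4+77.2)/2 × 0.25 = 19.7
  Sum = 2081.15 µg/L·hr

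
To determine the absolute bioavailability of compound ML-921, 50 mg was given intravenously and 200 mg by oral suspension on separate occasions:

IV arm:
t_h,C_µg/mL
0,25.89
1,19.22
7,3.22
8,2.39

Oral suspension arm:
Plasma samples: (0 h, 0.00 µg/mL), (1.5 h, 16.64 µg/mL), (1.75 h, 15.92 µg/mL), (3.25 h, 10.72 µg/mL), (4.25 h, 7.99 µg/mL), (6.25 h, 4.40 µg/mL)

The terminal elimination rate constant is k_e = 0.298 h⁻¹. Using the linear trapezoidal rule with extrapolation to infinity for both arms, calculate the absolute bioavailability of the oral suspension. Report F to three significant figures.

Trapezoidal AUC_0→8 (IV):
  [0→1]: (25.89+19.22)/2 × 1 = 22.555
  [1→7]: (19.22+3.22)/2 × 6 = 67.32
  [7→8]: (3.22+2.39)/2 × 1 = 2.805
  Sum = 92.68 µg/mL·h
IV tail: 2.39/0.298 = 8.020; AUC_iv,0→∞ = 92.68 + 8.020 = 100.7 µg/mL·h
Trapezoidal AUC_0→6.25 (oral suspension):
  [0→1.5]: (0.00+16.64)/2 × 1.5 = 12.48
  [1.5→1.75]: (16.64+15.92)/2 × 0.25 = 4.07
  [1.75→3.25]: (15.92+10.72)/2 × 1.5 = 19.98
  [3.25→4.25]: (10.72+7.99)/2 × 1 = 9.355
  [4.25→6.25]: (7.99+4.40)/2 × 2 = 12.39
  Sum = 58.275 µg/mL·h
oral suspension tail: 4.40/0.298 = 14.765; AUC_ev,0→∞ = 58.275 + 14.765 = 73.04 µg/mL·h
F = (AUC_ev/D_ev)/(AUC_iv/D_iv) = (73.04/200)/(100.7/50) = 0.3652/2.014 = 0.1813

F = 0.181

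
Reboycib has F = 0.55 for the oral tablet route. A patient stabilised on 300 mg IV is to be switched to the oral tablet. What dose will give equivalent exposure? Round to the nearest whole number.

D_oral = 545 mg

For equal systemic exposure: F × D_ev = D_iv
D_ev = D_iv / F = 300 / 0.55 = 545.455 mg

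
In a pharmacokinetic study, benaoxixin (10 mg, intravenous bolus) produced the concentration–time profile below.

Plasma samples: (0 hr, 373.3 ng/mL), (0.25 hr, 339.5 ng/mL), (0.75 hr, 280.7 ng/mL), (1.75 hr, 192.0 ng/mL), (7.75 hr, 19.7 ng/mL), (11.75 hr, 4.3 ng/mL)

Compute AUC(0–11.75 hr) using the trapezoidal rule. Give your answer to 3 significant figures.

Trapezoidal AUC_0→11.75:
  [0→0.25]: (373.3+339.5)/2 × 0.25 = 89.1
  [0.25→0.75]: (339.5+280.7)/2 × 0.5 = 155.05
  [0.75→1.75]: (280.7+192.0)/2 × 1 = 236.35
  [1.75→7.75]: (192.0+19.7)/2 × 6 = 635.1
  [7.75→11.75]: (19.7+4.3)/2 × 4 = 48.0
  Sum = 1163.6 ng/mL·hr

AUC = 1160 ng/mL·hr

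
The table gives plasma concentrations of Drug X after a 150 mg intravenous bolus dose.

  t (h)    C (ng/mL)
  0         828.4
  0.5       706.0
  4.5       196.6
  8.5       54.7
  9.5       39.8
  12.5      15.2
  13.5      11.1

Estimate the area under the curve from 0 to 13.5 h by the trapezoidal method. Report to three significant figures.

Trapezoidal AUC_0→13.5:
  [0→0.5]: (828.4+706.0)/2 × 0.5 = 383.6
  [0.5→4.5]: (706.0+196.6)/2 × 4 = 1805.2
  [4.5→8.5]: (196.6+54.7)/2 × 4 = 502.6
  [8.5→9.5]: (54.7+39.8)/2 × 1 = 47.25
  [9.5→12.5]: (39.8+15.2)/2 × 3 = 82.5
  [12.5→13.5]: (15.2+11.1)/2 × 1 = 13.15
  Sum = 2834.3 ng/mL·h

AUC = 2830 ng/mL·h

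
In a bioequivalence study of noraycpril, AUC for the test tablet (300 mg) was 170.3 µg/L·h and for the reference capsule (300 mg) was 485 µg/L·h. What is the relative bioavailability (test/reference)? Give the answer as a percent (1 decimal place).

F_rel = 35.1%

F_rel = (AUC_test/D_test) / (AUC_ref/D_ref)
      = (170.3/300) / (485/300)
      = 0.567667 / 1.61667 = 0.3511 = 35.11%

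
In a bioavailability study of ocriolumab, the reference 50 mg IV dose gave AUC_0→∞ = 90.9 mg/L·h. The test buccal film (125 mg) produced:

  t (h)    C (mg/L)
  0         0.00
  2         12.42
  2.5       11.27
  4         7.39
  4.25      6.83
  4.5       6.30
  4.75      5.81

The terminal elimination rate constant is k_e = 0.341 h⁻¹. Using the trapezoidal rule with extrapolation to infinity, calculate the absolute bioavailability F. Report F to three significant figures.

Trapezoidal AUC_0→4.75 (buccal film):
  [0→2]: (0.00+12.42)/2 × 2 = 12.42
  [2→2.5]: (12.42+11.27)/2 × 0.5 = 5.9225
  [2.5→4]: (11.27+7.39)/2 × 1.5 = 13.995
  [4→4.25]: (7.39+6.83)/2 × 0.25 = 1.7775
  [4.25→4.5]: (6.83+6.30)/2 × 0.25 = 1.64125
  [4.5→4.75]: (6.30+5.81)/2 × 0.25 = 1.51375
  Sum = 37.27 mg/L·h
Tail: C_last/k_e = 5.81/0.341 = 17.038
AUC_0→∞ (buccal film) = 37.27 + 17.038 = 54.308 mg/L·h
F = (AUC_ev/D_ev)/(AUC_iv/D_iv) = (54.308/125)/(90.9/50) = 0.434464/1.818 = 0.2390

F = 0.239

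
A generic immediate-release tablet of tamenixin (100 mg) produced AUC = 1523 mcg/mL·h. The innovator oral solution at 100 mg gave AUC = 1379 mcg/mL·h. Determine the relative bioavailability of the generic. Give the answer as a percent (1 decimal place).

F_rel = (AUC_test/D_test) / (AUC_ref/D_ref)
      = (1523/100) / (1379/100)
      = 15.23 / 13.79 = 1.1044 = 110.44%

F_rel = 110.4%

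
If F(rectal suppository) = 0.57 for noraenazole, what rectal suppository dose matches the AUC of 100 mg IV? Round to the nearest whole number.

For equal systemic exposure: F × D_ev = D_iv
D_ev = D_iv / F = 100 / 0.57 = 175.439 mg

D_rectal = 175 mg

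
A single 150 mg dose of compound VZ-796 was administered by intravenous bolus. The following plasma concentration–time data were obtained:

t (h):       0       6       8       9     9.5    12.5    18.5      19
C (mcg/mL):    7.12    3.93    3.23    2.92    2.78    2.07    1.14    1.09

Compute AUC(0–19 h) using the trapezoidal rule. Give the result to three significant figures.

AUC = 62.3 mcg/mL·h

Trapezoidal AUC_0→19:
  [0→6]: (7.12+3.93)/2 × 6 = 33.15
  [6→8]: (3.93+3.23)/2 × 2 = 7.16
  [8→9]: (3.23+2.92)/2 × 1 = 3.075
  [9→9.5]: (2.92+2.78)/2 × 0.5 = 1.425
  [9.5→12.5]: (2.78+2.07)/2 × 3 = 7.275
  [12.5→18.5]: (2.07+1.14)/2 × 6 = 9.63
  [18.5→19]: (1.14+1.09)/2 × 0.5 = 0.5575
  Sum = 62.2725 mcg/mL·h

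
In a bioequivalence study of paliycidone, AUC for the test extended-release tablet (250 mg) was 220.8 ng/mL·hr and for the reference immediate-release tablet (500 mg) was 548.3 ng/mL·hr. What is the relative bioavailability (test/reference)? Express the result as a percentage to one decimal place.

F_rel = 80.5%

F_rel = (AUC_test/D_test) / (AUC_ref/D_ref)
      = (220.8/250) / (548.3/500)
      = 0.8832 / 1.0966 = 0.8054 = 80.54%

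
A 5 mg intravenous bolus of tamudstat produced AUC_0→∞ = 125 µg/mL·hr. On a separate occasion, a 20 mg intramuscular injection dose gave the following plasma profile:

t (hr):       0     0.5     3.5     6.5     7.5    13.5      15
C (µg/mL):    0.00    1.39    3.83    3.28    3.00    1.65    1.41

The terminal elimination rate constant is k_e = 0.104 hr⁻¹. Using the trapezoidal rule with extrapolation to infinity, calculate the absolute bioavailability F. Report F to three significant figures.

Trapezoidal AUC_0→15 (intramuscular injection):
  [0→0.5]: (0.00+1.39)/2 × 0.5 = 0.3475
  [0.5→3.5]: (1.39+3.83)/2 × 3 = 7.83
  [3.5→6.5]: (3.83+3.28)/2 × 3 = 10.665
  [6.5→7.5]: (3.28+3.00)/2 × 1 = 3.14
  [7.5→13.5]: (3.00+1.65)/2 × 6 = 13.95
  [13.5→15]: (1.65+1.41)/2 × 1.5 = 2.295
  Sum = 38.2275 µg/mL·hr
Tail: C_last/k_e = 1.41/0.104 = 13.558
AUC_0→∞ (intramuscular injection) = 38.2275 + 13.558 = 51.7855 µg/mL·hr
F = (AUC_ev/D_ev)/(AUC_iv/D_iv) = (51.7855/20)/(125/5) = 2.589275/25 = 0.1036

F = 0.104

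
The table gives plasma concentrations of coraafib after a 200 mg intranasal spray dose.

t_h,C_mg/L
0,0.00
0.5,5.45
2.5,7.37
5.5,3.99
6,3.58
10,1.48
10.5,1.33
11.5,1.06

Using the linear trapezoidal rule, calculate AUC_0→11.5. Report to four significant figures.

Trapezoidal AUC_0→11.5:
  [0→0.5]: (0.00+5.45)/2 × 0.5 = 1.3625
  [0.5→2.5]: (5.45+7.37)/2 × 2 = 12.82
  [2.5→5.5]: (7.37+3.99)/2 × 3 = 17.04
  [5.5→6]: (3.99+3.58)/2 × 0.5 = 1.8925
  [6→10]: (3.58+1.48)/2 × 4 = 10.12
  [10→10.5]: (1.48+1.33)/2 × 0.5 = 0.7025
  [10.5→11.5]: (1.33+1.06)/2 × 1 = 1.195
  Sum = 45.1325 mg/L·h

AUC = 45.13 mg/L·h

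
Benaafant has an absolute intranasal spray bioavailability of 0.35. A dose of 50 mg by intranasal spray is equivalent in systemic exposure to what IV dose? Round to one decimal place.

D_iv = 17.5 mg

Systemic exposure from an extravascular dose = F × D_ev, so the equivalent IV dose is F × D_ev.
D_iv = F × D_ev = 0.35 × 50 = 17.5 mg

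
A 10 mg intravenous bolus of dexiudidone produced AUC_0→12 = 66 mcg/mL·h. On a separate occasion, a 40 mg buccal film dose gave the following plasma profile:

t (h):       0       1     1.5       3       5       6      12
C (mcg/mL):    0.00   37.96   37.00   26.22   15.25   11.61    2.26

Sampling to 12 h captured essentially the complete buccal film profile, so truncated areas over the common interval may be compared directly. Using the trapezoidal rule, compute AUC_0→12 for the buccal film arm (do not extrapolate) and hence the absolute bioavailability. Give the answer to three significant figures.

F = 0.688

Trapezoidal AUC_0→12 (buccal film):
  [0→1]: (0.00+37.96)/2 × 1 = 18.98
  [1→1.5]: (37.96+37.00)/2 × 0.5 = 18.74
  [1.5→3]: (37.00+26.22)/2 × 1.5 = 47.415
  [3→5]: (26.22+15.25)/2 × 2 = 41.47
  [5→6]: (15.25+11.61)/2 × 1 = 13.43
  [6→12]: (11.61+2.26)/2 × 6 = 41.61
  Sum = 181.645 mcg/mL·h
F = (AUC_ev/D_ev)/(AUC_iv/D_iv) = (181.645/40)/(66/10) = 4.541125/6.6 = 0.6880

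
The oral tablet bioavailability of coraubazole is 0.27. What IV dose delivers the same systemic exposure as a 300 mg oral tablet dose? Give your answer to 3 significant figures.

Systemic exposure from an extravascular dose = F × D_ev, so the equivalent IV dose is F × D_ev.
D_iv = F × D_ev = 0.27 × 300 = 81 mg

D_iv = 81.0 mg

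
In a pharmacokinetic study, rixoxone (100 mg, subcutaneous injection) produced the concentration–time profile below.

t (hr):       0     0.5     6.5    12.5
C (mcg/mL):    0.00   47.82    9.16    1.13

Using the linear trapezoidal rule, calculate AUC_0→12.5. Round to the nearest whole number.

AUC = 214 mcg/mL·hr

Trapezoidal AUC_0→12.5:
  [0→0.5]: (0.00+47.82)/2 × 0.5 = 11.955
  [0.5→6.5]: (47.82+9.16)/2 × 6 = 170.94
  [6.5→12.5]: (9.16+1.13)/2 × 6 = 30.87
  Sum = 213.765 mcg/mL·hr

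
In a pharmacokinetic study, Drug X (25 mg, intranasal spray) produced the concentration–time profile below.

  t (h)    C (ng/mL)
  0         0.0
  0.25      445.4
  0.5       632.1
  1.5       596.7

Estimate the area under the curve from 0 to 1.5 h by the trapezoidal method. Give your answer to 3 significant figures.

Trapezoidal AUC_0→1.5:
  [0→0.25]: (0.0+445.4)/2 × 0.25 = 55.675
  [0.25→0.5]: (445.4+632.1)/2 × 0.25 = 134.6875
  [0.5→1.5]: (632.1+596.7)/2 × 1 = 614.4
  Sum = 804.7625 ng/mL·h

AUC = 805 ng/mL·h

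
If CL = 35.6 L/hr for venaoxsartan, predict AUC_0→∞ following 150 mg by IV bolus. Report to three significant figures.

AUC = 4.21 mg/L·hr

AUC_0→∞ = Dose_iv / CL
        = 150 / 35.6 = 4.21348 mg/L·hr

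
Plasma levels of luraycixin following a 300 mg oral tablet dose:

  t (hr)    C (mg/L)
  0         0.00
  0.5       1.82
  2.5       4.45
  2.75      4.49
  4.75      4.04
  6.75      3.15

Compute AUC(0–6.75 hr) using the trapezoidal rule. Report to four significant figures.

Trapezoidal AUC_0→6.75:
  [0→0.5]: (0.00+1.82)/2 × 0.5 = 0.455
  [0.5→2.5]: (1.82+4.45)/2 × 2 = 6.27
  [2.5→2.75]: (4.45+4.49)/2 × 0.25 = 1.1175
  [2.75→4.75]: (4.49+4.04)/2 × 2 = 8.53
  [4.75→6.75]: (4.04+3.15)/2 × 2 = 7.19
  Sum = 23.5625 mg/L·hr

AUC = 23.56 mg/L·hr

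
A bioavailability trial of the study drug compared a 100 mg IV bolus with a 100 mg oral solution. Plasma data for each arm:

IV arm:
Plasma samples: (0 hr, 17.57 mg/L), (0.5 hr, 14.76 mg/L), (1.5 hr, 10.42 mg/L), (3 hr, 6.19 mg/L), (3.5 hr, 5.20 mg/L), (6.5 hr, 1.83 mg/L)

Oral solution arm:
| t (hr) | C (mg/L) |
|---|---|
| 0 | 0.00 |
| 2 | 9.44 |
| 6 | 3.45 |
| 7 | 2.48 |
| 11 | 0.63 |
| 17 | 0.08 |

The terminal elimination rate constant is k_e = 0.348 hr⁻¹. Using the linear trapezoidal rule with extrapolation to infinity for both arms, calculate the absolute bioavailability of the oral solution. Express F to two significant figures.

Trapezoidal AUC_0→6.5 (IV):
  [0→0.5]: (17.57+14.76)/2 × 0.5 = 8.0825
  [0.5→1.5]: (14.76+10.42)/2 × 1 = 12.59
  [1.5→3]: (10.42+6.19)/2 × 1.5 = 12.4575
  [3→3.5]: (6.19+5.20)/2 × 0.5 = 2.8475
  [3.5→6.5]: (5.20+1.83)/2 × 3 = 10.545
  Sum = 46.5225 mg/L·hr
IV tail: 1.83/0.348 = 5.259; AUC_iv,0→∞ = 46.5225 + 5.259 = 51.7815 mg/L·hr
Trapezoidal AUC_0→17 (oral solution):
  [0→2]: (0.00+9.44)/2 × 2 = 9.44
  [2→6]: (9.44+3.45)/2 × 4 = 25.78
  [6→7]: (3.45+2.48)/2 × 1 = 2.965
  [7→11]: (2.48+0.63)/2 × 4 = 6.22
  [11→17]: (0.63+0.08)/2 × 6 = 2.13
  Sum = 46.535 mg/L·hr
oral solution tail: 0.08/0.348 = 0.230; AUC_ev,0→∞ = 46.535 + 0.230 = 46.765 mg/L·hr
F = (AUC_ev/D_ev)/(AUC_iv/D_iv) = (46.765/100)/(51.7815/100) = 0.46765/0.517815 = 0.9031

F = 0.90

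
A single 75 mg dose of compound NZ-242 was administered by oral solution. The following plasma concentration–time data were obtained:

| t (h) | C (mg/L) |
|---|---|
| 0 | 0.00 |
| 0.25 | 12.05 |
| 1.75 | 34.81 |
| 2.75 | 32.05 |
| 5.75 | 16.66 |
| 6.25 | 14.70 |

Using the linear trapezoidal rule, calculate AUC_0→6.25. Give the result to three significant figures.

AUC = 151 mg/L·h

Trapezoidal AUC_0→6.25:
  [0→0.25]: (0.00+12.05)/2 × 0.25 = 1.50625
  [0.25→1.75]: (12.05+34.81)/2 × 1.5 = 35.145
  [1.75→2.75]: (34.81+32.05)/2 × 1 = 33.43
  [2.75→5.75]: (32.05+16.66)/2 × 3 = 73.065
  [5.75→6.25]: (16.66+14.70)/2 × 0.5 = 7.84
  Sum = 150.98625 mg/L·h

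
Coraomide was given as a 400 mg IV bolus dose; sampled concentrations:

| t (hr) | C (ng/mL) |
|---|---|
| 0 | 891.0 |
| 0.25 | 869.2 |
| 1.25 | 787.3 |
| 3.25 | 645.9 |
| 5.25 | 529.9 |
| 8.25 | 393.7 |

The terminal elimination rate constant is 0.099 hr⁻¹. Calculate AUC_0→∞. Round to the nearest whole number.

Trapezoidal AUC_0→8.25:
  [0→0.25]: (891.0+869.2)/2 × 0.25 = 220.025
  [0.25→1.25]: (869.2+787.3)/2 × 1 = 828.25
  [1.25→3.25]: (787.3+645.9)/2 × 2 = 1433.2
  [3.25→5.25]: (645.9+529.9)/2 × 2 = 1175.8
  [5.25→8.25]: (529.9+393.7)/2 × 3 = 1385.4
  Sum = 5042.675 ng/mL·hr
Extrapolated tail: C_last / k_e = 393.7 / 0.099 = 3976.768
AUC_0→∞ = 5042.675 + 3976.768 = 9019.443 ng/mL·hr

AUC = 9019 ng/mL·hr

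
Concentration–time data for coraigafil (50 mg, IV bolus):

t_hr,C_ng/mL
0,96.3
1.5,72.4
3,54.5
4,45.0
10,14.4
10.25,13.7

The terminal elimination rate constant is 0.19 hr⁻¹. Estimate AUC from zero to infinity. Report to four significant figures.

Trapezoidal AUC_0→10.25:
  [0→1.5]: (96.3+72.4)/2 × 1.5 = 126.525
  [1.5→3]: (72.4+54.5)/2 × 1.5 = 95.175
  [3→4]: (54.5+45.0)/2 × 1 = 49.75
  [4→10]: (45.0+14.4)/2 × 6 = 178.2
  [10→10.25]: (14.4+13.7)/2 × 0.25 = 3.5125
  Sum = 453.1625 ng/mL·hr
Extrapolated tail: C_last / k_e = 13.7 / 0.19 = 72.105
AUC_0→∞ = 453.1625 + 72.105 = 525.2675 ng/mL·hr

AUC = 525.3 ng/mL·hr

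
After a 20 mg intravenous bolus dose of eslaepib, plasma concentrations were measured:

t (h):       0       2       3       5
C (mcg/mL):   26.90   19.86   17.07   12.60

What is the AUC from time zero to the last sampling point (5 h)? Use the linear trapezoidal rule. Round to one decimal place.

AUC = 94.9 mcg/mL·h

Trapezoidal AUC_0→5:
  [0→2]: (26.90+19.86)/2 × 2 = 46.76
  [2→3]: (19.86+17.07)/2 × 1 = 18.465
  [3→5]: (17.07+12.60)/2 × 2 = 29.67
  Sum = 94.895 mcg/mL·h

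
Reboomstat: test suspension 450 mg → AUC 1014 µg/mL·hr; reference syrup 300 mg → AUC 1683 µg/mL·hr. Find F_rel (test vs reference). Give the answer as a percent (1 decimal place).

F_rel = (AUC_test/D_test) / (AUC_ref/D_ref)
      = (1014/450) / (1683/300)
      = 2.25333 / 5.61 = 0.4017 = 40.17%

F_rel = 40.2%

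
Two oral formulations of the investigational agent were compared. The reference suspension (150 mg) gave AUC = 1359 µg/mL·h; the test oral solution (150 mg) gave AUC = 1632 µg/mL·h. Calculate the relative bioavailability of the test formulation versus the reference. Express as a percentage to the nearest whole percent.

F_rel = (AUC_test/D_test) / (AUC_ref/D_ref)
      = (1632/150) / (1359/150)
      = 10.88 / 9.06 = 1.2009 = 120.09%

F_rel = 120%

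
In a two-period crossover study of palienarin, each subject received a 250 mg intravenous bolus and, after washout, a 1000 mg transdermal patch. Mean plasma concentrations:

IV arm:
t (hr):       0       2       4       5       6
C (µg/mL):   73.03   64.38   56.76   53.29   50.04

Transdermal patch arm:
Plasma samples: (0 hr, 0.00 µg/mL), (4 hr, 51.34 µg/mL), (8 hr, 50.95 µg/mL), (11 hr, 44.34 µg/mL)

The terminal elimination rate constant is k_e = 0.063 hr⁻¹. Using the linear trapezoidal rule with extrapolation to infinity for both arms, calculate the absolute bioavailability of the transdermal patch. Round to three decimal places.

Trapezoidal AUC_0→6 (IV):
  [0→2]: (73.03+64.38)/2 × 2 = 137.41
  [2→4]: (64.38+56.76)/2 × 2 = 121.14
  [4→5]: (56.76+53.29)/2 × 1 = 55.025
  [5→6]: (53.29+50.04)/2 × 1 = 51.665
  Sum = 365.24 µg/mL·hr
IV tail: 50.04/0.063 = 794.286; AUC_iv,0→∞ = 365.24 + 794.286 = 1159.526 µg/mL·hr
Trapezoidal AUC_0→11 (transdermal patch):
  [0→4]: (0.00+51.34)/2 × 4 = 102.68
  [4→8]: (51.34+50.95)/2 × 4 = 204.58
  [8→11]: (50.95+44.34)/2 × 3 = 142.935
  Sum = 450.195 µg/mL·hr
transdermal patch tail: 44.34/0.063 = 703.810; AUC_ev,0→∞ = 450.195 + 703.810 = 1154.005 µg/mL·hr
F = (AUC_ev/D_ev)/(AUC_iv/D_iv) = (1154.005/1000)/(1159.526/250) = 1.154005/4.638104 = 0.2488

F = 0.249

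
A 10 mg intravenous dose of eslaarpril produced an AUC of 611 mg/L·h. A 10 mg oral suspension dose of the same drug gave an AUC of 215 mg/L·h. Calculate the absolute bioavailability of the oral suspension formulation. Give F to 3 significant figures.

F = 0.352

F = (AUC_ev / D_ev) / (AUC_iv / D_iv)
  = (215/10) / (611/10)
  = 21.5 / 61.1 = 0.3519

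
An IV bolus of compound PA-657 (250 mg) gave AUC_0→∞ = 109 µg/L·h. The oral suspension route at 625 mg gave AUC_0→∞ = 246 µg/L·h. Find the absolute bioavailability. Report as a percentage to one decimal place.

F = (AUC_ev / D_ev) / (AUC_iv / D_iv)
  = (246/625) / (109/250)
  = 0.3936 / 0.436 = 0.9028
  = 90.28%

F = 90.3%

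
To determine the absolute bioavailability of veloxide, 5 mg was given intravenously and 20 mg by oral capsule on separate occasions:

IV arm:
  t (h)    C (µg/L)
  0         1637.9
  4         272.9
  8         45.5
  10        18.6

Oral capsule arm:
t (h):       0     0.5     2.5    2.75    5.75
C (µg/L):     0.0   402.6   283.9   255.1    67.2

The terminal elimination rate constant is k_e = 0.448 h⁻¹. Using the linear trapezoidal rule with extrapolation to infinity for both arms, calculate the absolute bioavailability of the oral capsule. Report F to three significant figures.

Trapezoidal AUC_0→10 (IV):
  [0→4]: (1637.9+272.9)/2 × 4 = 3821.6
  [4→8]: (272.9+45.5)/2 × 4 = 636.8
  [8→10]: (45.5+18.6)/2 × 2 = 64.1
  Sum = 4522.5 µg/L·h
IV tail: 18.6/0.448 = 41.518; AUC_iv,0→∞ = 4522.5 + 41.518 = 4564.018 µg/L·h
Trapezoidal AUC_0→5.75 (oral capsule):
  [0→0.5]: (0.0+402.6)/2 × 0.5 = 100.65
  [0.5→2.5]: (402.6+283.9)/2 × 2 = 686.5
  [2.5→2.75]: (283.9+255.1)/2 × 0.25 = 67.375
  [2.75→5.75]: (255.1+67.2)/2 × 3 = 483.45
  Sum = 1337.975 µg/L·h
oral capsule tail: 67.2/0.448 = 150.000; AUC_ev,0→∞ = 1337.975 + 150.000 = 1487.975 µg/L·h
F = (AUC_ev/D_ev)/(AUC_iv/D_iv) = (1487.975/20)/(4564.018/5) = 74.39875/912.8036 = 0.0815

F = 0.0815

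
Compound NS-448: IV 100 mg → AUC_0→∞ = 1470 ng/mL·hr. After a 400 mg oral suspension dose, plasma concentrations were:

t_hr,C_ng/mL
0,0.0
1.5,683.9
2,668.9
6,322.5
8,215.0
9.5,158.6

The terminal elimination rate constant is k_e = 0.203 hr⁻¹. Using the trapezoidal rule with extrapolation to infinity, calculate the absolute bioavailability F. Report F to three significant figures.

F = 0.754

Trapezoidal AUC_0→9.5 (oral suspension):
  [0→1.5]: (0.0+683.9)/2 × 1.5 = 512.925
  [1.5→2]: (683.9+668.9)/2 × 0.5 = 338.2
  [2→6]: (668.9+322.5)/2 × 4 = 1982.8
  [6→8]: (322.5+215.0)/2 × 2 = 537.5
  [8→9.5]: (215.0+158.6)/2 × 1.5 = 280.2
  Sum = 3651.625 ng/mL·hr
Tail: C_last/k_e = 158.6/0.203 = 781.281
AUC_0→∞ (oral suspension) = 3651.625 + 781.281 = 4432.906 ng/mL·hr
F = (AUC_ev/D_ev)/(AUC_iv/D_iv) = (4432.906/400)/(1470/100) = 11.082265/14.7 = 0.7539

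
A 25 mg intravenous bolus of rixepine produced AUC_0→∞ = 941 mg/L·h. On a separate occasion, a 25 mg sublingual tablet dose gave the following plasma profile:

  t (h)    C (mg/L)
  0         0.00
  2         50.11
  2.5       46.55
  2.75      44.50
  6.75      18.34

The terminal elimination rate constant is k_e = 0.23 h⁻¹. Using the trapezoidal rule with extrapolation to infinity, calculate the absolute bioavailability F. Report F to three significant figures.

F = 0.309

Trapezoidal AUC_0→6.75 (sublingual tablet):
  [0→2]: (0.00+50.11)/2 × 2 = 50.11
  [2→2.5]: (50.11+46.55)/2 × 0.5 = 24.165
  [2.5→2.75]: (46.55+44.50)/2 × 0.25 = 11.38125
  [2.75→6.75]: (44.50+18.34)/2 × 4 = 125.68
  Sum = 211.33625 mg/L·h
Tail: C_last/k_e = 18.34/0.23 = 79.739
AUC_0→∞ (sublingual tablet) = 211.33625 + 79.739 = 291.07525 mg/L·h
F = (AUC_ev/D_ev)/(AUC_iv/D_iv) = (291.07525/25)/(941/25) = 11.64301/37.64 = 0.3093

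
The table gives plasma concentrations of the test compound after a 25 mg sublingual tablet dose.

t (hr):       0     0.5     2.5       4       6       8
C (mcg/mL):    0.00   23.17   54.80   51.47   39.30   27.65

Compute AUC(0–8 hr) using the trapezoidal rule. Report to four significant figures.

AUC = 321.2 mcg/mL·hr

Trapezoidal AUC_0→8:
  [0→0.5]: (0.00+23.17)/2 × 0.5 = 5.7925
  [0.5→2.5]: (23.17+54.80)/2 × 2 = 77.97
  [2.5→4]: (54.80+51.47)/2 × 1.5 = 79.7025
  [4→6]: (51.47+39.30)/2 × 2 = 90.77
  [6→8]: (39.30+27.65)/2 × 2 = 66.95
  Sum = 321.185 mcg/mL·hr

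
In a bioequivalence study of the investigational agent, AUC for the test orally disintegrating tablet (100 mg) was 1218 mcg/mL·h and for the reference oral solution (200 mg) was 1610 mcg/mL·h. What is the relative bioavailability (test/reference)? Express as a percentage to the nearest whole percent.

F_rel = 151%

F_rel = (AUC_test/D_test) / (AUC_ref/D_ref)
      = (1218/100) / (1610/200)
      = 12.18 / 8.05 = 1.5130 = 151.30%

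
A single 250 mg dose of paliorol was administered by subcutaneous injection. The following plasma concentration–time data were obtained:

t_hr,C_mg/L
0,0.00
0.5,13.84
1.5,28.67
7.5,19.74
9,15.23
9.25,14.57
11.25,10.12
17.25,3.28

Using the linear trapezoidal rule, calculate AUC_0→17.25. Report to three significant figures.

AUC = 265 mg/L·hr

Trapezoidal AUC_0→17.25:
  [0→0.5]: (0.00+13.84)/2 × 0.5 = 3.46
  [0.5→1.5]: (13.84+28.67)/2 × 1 = 21.255
  [1.5→7.5]: (28.67+19.74)/2 × 6 = 145.23
  [7.5→9]: (19.74+15.23)/2 × 1.5 = 26.2275
  [9→9.25]: (15.23+14.57)/2 × 0.25 = 3.725
  [9.25→11.25]: (14.57+10.12)/2 × 2 = 24.69
  [11.25→17.25]: (10.12+3.28)/2 × 6 = 40.2
  Sum = 264.7875 mg/L·hr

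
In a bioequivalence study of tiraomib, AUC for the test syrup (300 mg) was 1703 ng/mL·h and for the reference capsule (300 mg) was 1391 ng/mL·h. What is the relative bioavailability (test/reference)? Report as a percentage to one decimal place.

F_rel = 122.4%

F_rel = (AUC_test/D_test) / (AUC_ref/D_ref)
      = (1703/300) / (1391/300)
      = 5.67667 / 4.63667 = 1.2243 = 122.43%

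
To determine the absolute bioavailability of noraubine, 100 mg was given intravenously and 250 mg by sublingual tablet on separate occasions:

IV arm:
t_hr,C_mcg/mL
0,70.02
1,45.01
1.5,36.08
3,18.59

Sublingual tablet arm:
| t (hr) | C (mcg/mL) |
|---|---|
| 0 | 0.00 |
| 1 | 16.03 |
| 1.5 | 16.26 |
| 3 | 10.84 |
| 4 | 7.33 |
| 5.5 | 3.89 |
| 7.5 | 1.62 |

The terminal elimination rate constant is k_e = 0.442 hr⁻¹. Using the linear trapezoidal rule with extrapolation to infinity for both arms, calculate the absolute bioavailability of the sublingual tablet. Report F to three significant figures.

F = 0.157

Trapezoidal AUC_0→3 (IV):
  [0→1]: (70.02+45.01)/2 × 1 = 57.515
  [1→1.5]: (45.01+36.08)/2 × 0.5 = 20.2725
  [1.5→3]: (36.08+18.59)/2 × 1.5 = 41.0025
  Sum = 118.79 mcg/mL·hr
IV tail: 18.59/0.442 = 42.059; AUC_iv,0→∞ = 118.79 + 42.059 = 160.849 mcg/mL·hr
Trapezoidal AUC_0→7.5 (sublingual tablet):
  [0→1]: (0.00+16.03)/2 × 1 = 8.015
  [1→1.5]: (16.03+16.26)/2 × 0.5 = 8.0725
  [1.5→3]: (16.26+10.84)/2 × 1.5 = 20.325
  [3→4]: (10.84+7.33)/2 × 1 = 9.085
  [4→5.5]: (7.33+3.89)/2 × 1.5 = 8.415
  [5.5→7.5]: (3.89+1.62)/2 × 2 = 5.51
  Sum = 59.4225 mcg/mL·hr
sublingual tablet tail: 1.62/0.442 = 3.665; AUC_ev,0→∞ = 59.4225 + 3.665 = 63.0875 mcg/mL·hr
F = (AUC_ev/D_ev)/(AUC_iv/D_iv) = (63.0875/250)/(160.849/100) = 0.25235/1.60849 = 0.1569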